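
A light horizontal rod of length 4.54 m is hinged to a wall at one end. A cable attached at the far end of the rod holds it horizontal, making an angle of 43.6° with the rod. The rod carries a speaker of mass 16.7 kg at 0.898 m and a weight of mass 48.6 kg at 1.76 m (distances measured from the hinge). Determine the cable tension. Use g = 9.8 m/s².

About the hinge:
Speaker: 16.7 × 9.8 = 163.7 N down at 0.898 m → arm 0.898 m, τ = 163.7 × 0.898 = 147 N·m clockwise.
Weight: 48.6 × 9.8 = 476.3 N down at 1.76 m → arm 1.76 m, τ = 476.3 × 1.76 = 838.3 N·m clockwise.
Total clockwise load moment = 985.3 N·m.
The cable tension T acts at 4.54 m; only its component perpendicular to the rod, T sinθ, produces torque. sin 43.6° = 0.6896.
Balancing moments: T × 4.54 × 0.6896 = 985.3, giving T = 985.3 / 3.131 = 315 N.

T ≈ 315 N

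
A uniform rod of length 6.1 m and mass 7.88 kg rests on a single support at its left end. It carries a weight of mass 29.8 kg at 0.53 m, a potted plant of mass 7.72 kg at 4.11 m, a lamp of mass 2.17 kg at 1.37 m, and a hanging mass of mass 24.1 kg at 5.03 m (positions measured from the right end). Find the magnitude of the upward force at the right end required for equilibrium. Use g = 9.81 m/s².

F ≈ 388 N

Choose the left end as the axis so the unknown pivot reaction has zero arm there.
Beam weight: 7.88 × 9.81 = 77.3 N down at 3.05 m → arm 3.05 m, τ = 77.3 × 3.05 = 235.8 N·m clockwise.
Weight: 29.8 × 9.81 = 292.3 N down at 0.53 m → arm 5.57 m, τ = 292.3 × 5.57 = 1628 N·m clockwise.
Potted plant: 7.72 × 9.81 = 75.73 N down at 4.11 m → arm 1.99 m, τ = 75.73 × 1.99 = 150.7 N·m clockwise.
Lamp: 2.17 × 9.81 = 21.29 N down at 1.37 m → arm 4.73 m, τ = 21.29 × 4.73 = 100.7 N·m clockwise.
Hanging mass: 24.1 × 9.81 = 236.4 N down at 5.03 m → arm 1.07 m, τ = 236.4 × 1.07 = 252.9 N·m clockwise.
Net moment of the loads = 2368 N·m clockwise.
The upward force F acts at the right end, arm 6.1 m, giving F × 6.1 counterclockwise.
For rotational equilibrium, F × 6.1 = 2368, so F = 2368 / 6.1 = 388 N.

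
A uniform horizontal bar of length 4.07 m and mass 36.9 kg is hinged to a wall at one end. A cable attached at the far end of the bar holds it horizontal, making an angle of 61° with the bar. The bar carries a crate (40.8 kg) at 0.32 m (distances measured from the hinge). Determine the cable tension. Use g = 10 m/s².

Take moments about the hinge.
Beam weight: 36.9 × 10 = 369 N down at 2.035 m → arm 2.035 m, τ = 369 × 2.035 = 750.9 N·m clockwise.
Crate: 40.8 × 10 = 408 N down at 0.32 m → arm 0.32 m, τ = 408 × 0.32 = 130.6 N·m clockwise.
Total clockwise load moment = 881.5 N·m.
The cable tension T acts at 4.07 m; only its component perpendicular to the bar, T sinθ, produces torque. sin 61° = 0.8746.
Στ = 0 ⇒ T × 4.07 × 0.8746 = 881.5 ⇒ T = 881.5 / 3.56 = 248 N.

T ≈ 248 N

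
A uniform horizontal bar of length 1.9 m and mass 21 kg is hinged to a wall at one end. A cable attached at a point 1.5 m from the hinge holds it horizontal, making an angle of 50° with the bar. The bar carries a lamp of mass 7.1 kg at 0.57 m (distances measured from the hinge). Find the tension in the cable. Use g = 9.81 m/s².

Sum moments about the hinge (the unknown hinge reaction has zero arm there).
Beam weight: 21 × 9.81 = 206 N down at 0.95 m → arm 0.95 m, τ = 206 × 0.95 = 195.7 N·m clockwise.
Lamp: 7.1 × 9.81 = 69.65 N down at 0.57 m → arm 0.57 m, τ = 69.65 × 0.57 = 39.7 N·m clockwise.
Total clockwise load moment = 235.4 N·m.
The cable tension T acts at 1.5 m; only its component perpendicular to the bar, T sinθ, produces torque. sin 50° = 0.766.
Setting net torque to zero: T × 1.5 × 0.766 = 235.4 → T = 235.4 / 1.149 = 205 N.

T ≈ 205 N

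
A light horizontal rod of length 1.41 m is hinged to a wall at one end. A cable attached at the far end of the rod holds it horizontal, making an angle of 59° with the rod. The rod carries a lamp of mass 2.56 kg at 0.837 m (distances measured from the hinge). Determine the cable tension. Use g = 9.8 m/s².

Choose the hinge as the axis so the unknown hinge reaction has zero arm there.
Lamp: 2.56 × 9.8 = 25.09 N down at 0.837 m → arm 0.837 m, τ = 25.09 × 0.837 = 21 N·m clockwise.
Total clockwise load moment = 21 N·m.
The cable tension T acts at 1.41 m; only its component perpendicular to the rod, T sinθ, produces torque. sin 59° = 0.8572.
For rotational equilibrium, T × 1.41 × 0.8572 = 21, so T = 21 / 1.209 = 17.4 N.

T ≈ 17.4 N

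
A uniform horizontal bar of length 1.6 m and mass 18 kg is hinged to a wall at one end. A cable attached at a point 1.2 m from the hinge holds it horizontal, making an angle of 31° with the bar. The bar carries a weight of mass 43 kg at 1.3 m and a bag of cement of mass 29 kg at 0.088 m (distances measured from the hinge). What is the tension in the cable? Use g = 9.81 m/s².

About the hinge:
Beam weight: 18 × 9.81 = 176.6 N down at 0.8 m → arm 0.8 m, τ = 176.6 × 0.8 = 141.3 N·m clockwise.
Weight: 43 × 9.81 = 421.8 N down at 1.3 m → arm 1.3 m, τ = 421.8 × 1.3 = 548.3 N·m clockwise.
Bag of cement: 29 × 9.81 = 284.5 N down at 0.088 m → arm 0.088 m, τ = 284.5 × 0.088 = 25.04 N·m clockwise.
Total clockwise load moment = 714.6 N·m.
The cable tension T acts at 1.2 m; only its component perpendicular to the bar, T sinθ, produces torque. sin 31° = 0.515.
Setting net torque to zero: T × 1.2 × 0.515 = 714.6 → T = 714.6 / 0.618 = 1160 N.

T ≈ 1160 N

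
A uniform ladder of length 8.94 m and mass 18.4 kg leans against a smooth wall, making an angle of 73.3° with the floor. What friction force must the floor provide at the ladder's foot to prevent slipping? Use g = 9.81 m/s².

f ≈ 27.1 N

Taking torques about the foot of the ladder:
Ladder weight 18.4×9.81 = 180.5 N acts at 4.47 m along the ladder; its horizontal arm is 4.47·cos73.3° = 1.285 m → τ = 231.9 N·m clockwise.
Wall normal N acts horizontally at the top; its moment arm is the height L sinθ = 8.94·sin73.3° = 8.563 m, counterclockwise.
Balancing moments: N × 8.563 = 231.9, giving N = 27.1 N.
ΣFx = 0: friction at the foot balances the wall's push, so f = N_wall = 27.1 N.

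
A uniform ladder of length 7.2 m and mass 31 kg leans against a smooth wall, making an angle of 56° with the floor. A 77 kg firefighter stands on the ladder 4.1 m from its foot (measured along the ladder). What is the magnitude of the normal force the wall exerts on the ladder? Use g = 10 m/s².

N_wall ≈ 400 N

About the foot of the ladder:
Ladder weight 31×10 = 310 N acts at 3.6 m along the ladder; its horizontal arm is 3.6·cos56° = 2.013 m → τ = 624 N·m clockwise.
Firefighter: 77×10 = 770 N at 4.1 m → arm 2.293 m → τ = 1766 N·m clockwise.
Wall normal N acts horizontally at the top; its moment arm is the height L sinθ = 7.2·sin56° = 5.969 m, counterclockwise.
Balancing moments: N × 5.969 = 2390, giving N = 400 N.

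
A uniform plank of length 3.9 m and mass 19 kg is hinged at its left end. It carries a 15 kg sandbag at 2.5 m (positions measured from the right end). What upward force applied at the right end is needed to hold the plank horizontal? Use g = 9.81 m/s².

F ≈ 146 N

Choose the left end as the axis so the unknown pivot reaction has zero arm there.
Beam weight: 19 × 9.81 = 186.4 N down at 1.95 m → arm 1.95 m, τ = 186.4 × 1.95 = 363.5 N·m clockwise.
Sandbag: 15 × 9.81 = 147.2 N down at 2.5 m → arm 1.4 m, τ = 147.2 × 1.4 = 206.1 N·m clockwise.
Net moment of the loads = 569.6 N·m clockwise.
The upward force F acts at the right end, arm 3.9 m, giving F × 3.9 counterclockwise.
Setting net torque to zero: F × 3.9 = 569.6 → F = 569.6 / 3.9 = 146 N.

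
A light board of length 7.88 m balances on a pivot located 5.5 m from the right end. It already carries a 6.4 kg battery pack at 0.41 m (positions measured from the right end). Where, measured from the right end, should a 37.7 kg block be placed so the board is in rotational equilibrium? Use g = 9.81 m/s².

Sum moments about the pivot (at 5.5 m from the right end) (the support reaction has zero arm there).
Battery pack: 6.4 × 9.81 = 62.78 N down at 0.41 m → arm 5.09 m, τ = 62.78 × 5.09 = 319.6 N·m clockwise.
Net moment of existing loads = 319.6 N·m clockwise.
The block weighs 37.7 × 9.81 = 369.8 N and must supply an equal counterclockwise moment, so its lever arm about the pivot is 319.6 / 369.8 = 0.864 m.
That puts it at 5.5 + 0.864 = 6.36 m from the right end.

x ≈ 6.36 m from the right end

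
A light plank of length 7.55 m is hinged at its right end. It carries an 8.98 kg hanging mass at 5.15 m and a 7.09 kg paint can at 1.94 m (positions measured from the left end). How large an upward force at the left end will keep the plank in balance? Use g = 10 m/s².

Sum moments about the right end (the unknown pivot reaction has zero arm there).
Hanging mass: 8.98 × 10 = 89.8 N down at 5.15 m → arm 2.4 m, τ = 89.8 × 2.4 = 215.5 N·m counterclockwise.
Paint can: 7.09 × 10 = 70.9 N down at 1.94 m → arm 5.61 m, τ = 70.9 × 5.61 = 397.7 N·m counterclockwise.
Net moment of the loads = 613.2 N·m counterclockwise.
The upward force F acts at the left end, arm 7.55 m, giving F × 7.55 clockwise.
Setting net torque to zero: F × 7.55 = 613.2 → F = 613.2 / 7.55 = 81.2 N.

F ≈ 81.2 N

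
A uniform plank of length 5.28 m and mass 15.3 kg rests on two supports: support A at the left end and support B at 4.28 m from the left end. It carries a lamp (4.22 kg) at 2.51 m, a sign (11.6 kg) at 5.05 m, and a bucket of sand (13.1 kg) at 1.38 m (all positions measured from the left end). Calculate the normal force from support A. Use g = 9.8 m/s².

About support B:
Beam weight: 15.3 × 9.8 = 149.9 N down at 2.64 m → arm 1.64 m, τ = 149.9 × 1.64 = 245.8 N·m counterclockwise.
Lamp: 4.22 × 9.8 = 41.36 N down at 2.51 m → arm 1.77 m, τ = 41.36 × 1.77 = 73.21 N·m counterclockwise.
Sign: 11.6 × 9.8 = 113.7 N down at 5.05 m → arm 0.77 m, τ = 113.7 × 0.77 = 87.55 N·m clockwise.
Bucket of sand: 13.1 × 9.8 = 128.4 N down at 1.38 m → arm 2.9 m, τ = 128.4 × 2.9 = 372.4 N·m counterclockwise.
Net load moment about support B = 603.9 N·m counterclockwise.
Reaction R at support A is upward at 0 m, arm 4.28 m → moment R × 4.28 clockwise.
Στ = 0 ⇒ R × 4.28 = 603.9 ⇒ R = 141 N.

R_A ≈ 141 N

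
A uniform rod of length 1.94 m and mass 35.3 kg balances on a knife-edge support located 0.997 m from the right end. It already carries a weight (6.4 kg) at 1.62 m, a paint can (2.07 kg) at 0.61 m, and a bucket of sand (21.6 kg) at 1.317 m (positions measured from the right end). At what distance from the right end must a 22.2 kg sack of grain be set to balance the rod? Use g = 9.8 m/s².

x ≈ 0.585 m from the right end

Taking torques about the knife-edge support (at 0.997 m from the right end):
Beam weight: 35.3 × 9.8 = 345.9 N down at 0.97 m → arm 0.027 m, τ = 345.9 × 0.027 = 9.339 N·m clockwise.
Weight: 6.4 × 9.8 = 62.72 N down at 1.62 m → arm 0.623 m, τ = 62.72 × 0.623 = 39.07 N·m counterclockwise.
Paint can: 2.07 × 9.8 = 20.29 N down at 0.61 m → arm 0.387 m, τ = 20.29 × 0.387 = 7.852 N·m clockwise.
Bucket of sand: 21.6 × 9.8 = 211.7 N down at 1.317 m → arm 0.32 m, τ = 211.7 × 0.32 = 67.74 N·m counterclockwise.
Net moment of existing loads = 89.62 N·m counterclockwise.
The sack of grain weighs 22.2 × 9.8 = 217.6 N and must supply an equal clockwise moment, so its lever arm about the knife-edge support is 89.62 / 217.6 = 0.412 m.
That puts it at 0.997 − 0.412 = 0.585 m from the right end.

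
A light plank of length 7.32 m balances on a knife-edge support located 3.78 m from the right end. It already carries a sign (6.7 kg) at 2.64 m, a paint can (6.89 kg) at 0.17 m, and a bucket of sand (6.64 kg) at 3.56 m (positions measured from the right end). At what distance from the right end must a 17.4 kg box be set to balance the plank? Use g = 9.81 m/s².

Choose the knife-edge support (at 3.78 m from the right end) as the axis so the support reaction has zero arm there.
Sign: 6.7 × 9.81 = 65.73 N down at 2.64 m → arm 1.14 m, τ = 65.73 × 1.14 = 74.93 N·m clockwise.
Paint can: 6.89 × 9.81 = 67.59 N down at 0.17 m → arm 3.61 m, τ = 67.59 × 3.61 = 244 N·m clockwise.
Bucket of sand: 6.64 × 9.81 = 65.14 N down at 3.56 m → arm 0.22 m, τ = 65.14 × 0.22 = 14.33 N·m clockwise.
Net moment of existing loads = 333.3 N·m clockwise.
The box weighs 17.4 × 9.81 = 170.7 N and must supply an equal counterclockwise moment, so its lever arm about the knife-edge support is 333.3 / 170.7 = 1.95 m.
That puts it at 3.78 + 1.95 = 5.73 m from the right end.

x ≈ 5.73 m from the right end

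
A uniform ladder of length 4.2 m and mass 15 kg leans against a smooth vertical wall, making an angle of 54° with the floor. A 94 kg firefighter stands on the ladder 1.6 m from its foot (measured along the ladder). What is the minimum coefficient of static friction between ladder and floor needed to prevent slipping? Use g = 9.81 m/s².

μ_min ≈ 0.289

Taking torques about the foot of the ladder:
Ladder weight 15×9.81 = 147.2 N acts at 2.1 m along the ladder; its horizontal arm is 2.1·cos54° = 1.234 m → τ = 181.6 N·m clockwise.
Firefighter: 94×9.81 = 922.1 N at 1.6 m → arm 0.9405 m → τ = 867.2 N·m clockwise.
Wall normal N acts horizontally at the top; its moment arm is the height L sinθ = 4.2·sin54° = 3.398 m, counterclockwise.
Setting net torque to zero: N × 3.398 = 1049 → N = 308.7 N.
ΣFx = 0 ⇒ f = N_wall = 308.7 N. ΣFy = 0 ⇒ N_floor = 1069 N.
μ_min = f / N_floor = 308.7 / 1069 = 0.289.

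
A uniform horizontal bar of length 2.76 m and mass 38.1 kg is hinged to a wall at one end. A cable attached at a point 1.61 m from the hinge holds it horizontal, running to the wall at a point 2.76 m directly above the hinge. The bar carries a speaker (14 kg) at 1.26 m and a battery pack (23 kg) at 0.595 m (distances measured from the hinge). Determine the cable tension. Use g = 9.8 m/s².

T ≈ 591 N

Take moments about the hinge.
Beam weight: 38.1 × 9.8 = 373.4 N down at 1.38 m → arm 1.38 m, τ = 373.4 × 1.38 = 515.3 N·m clockwise.
Speaker: 14 × 9.8 = 137.2 N down at 1.26 m → arm 1.26 m, τ = 137.2 × 1.26 = 172.9 N·m clockwise.
Battery pack: 23 × 9.8 = 225.4 N down at 0.595 m → arm 0.595 m, τ = 225.4 × 0.595 = 134.1 N·m clockwise.
Total clockwise load moment = 822.3 N·m.
The cable tension T acts at 1.61 m; only its component perpendicular to the bar, T sinθ, produces torque. sinθ = h/√(h²+d²) = 2.76/√(2.76²+1.61²) = 0.8638.
For rotational equilibrium, T × 1.61 × 0.8638 = 822.3, so T = 822.3 / 1.391 = 591 N.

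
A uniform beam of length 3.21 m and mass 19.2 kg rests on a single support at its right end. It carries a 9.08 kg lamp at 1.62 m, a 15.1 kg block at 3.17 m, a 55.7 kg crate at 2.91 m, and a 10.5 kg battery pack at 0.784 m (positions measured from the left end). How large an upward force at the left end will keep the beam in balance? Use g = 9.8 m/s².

F ≈ 269 N

Sum moments about the right end (the unknown pivot reaction has zero arm there).
Beam weight: 19.2 × 9.8 = 188.2 N down at 1.605 m → arm 1.605 m, τ = 188.2 × 1.605 = 302.1 N·m counterclockwise.
Lamp: 9.08 × 9.8 = 88.98 N down at 1.62 m → arm 1.59 m, τ = 88.98 × 1.59 = 141.5 N·m counterclockwise.
Block: 15.1 × 9.8 = 148 N down at 3.17 m → arm 0.04 m, τ = 148 × 0.04 = 5.92 N·m counterclockwise.
Crate: 55.7 × 9.8 = 545.9 N down at 2.91 m → arm 0.3 m, τ = 545.9 × 0.3 = 163.8 N·m counterclockwise.
Battery pack: 10.5 × 9.8 = 102.9 N down at 0.784 m → arm 2.426 m, τ = 102.9 × 2.426 = 249.6 N·m counterclockwise.
Net moment of the loads = 862.9 N·m counterclockwise.
The upward force F acts at the left end, arm 3.21 m, giving F × 3.21 clockwise.
Setting net torque to zero: F × 3.21 = 862.9 → F = 862.9 / 3.21 = 269 N.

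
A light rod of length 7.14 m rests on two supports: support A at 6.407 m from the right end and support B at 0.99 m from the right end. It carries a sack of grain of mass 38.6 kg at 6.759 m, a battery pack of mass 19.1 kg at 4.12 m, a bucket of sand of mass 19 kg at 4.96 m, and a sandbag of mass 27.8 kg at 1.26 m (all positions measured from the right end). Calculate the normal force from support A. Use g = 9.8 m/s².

R_A ≈ 661 N

Sum moments about support B (its reaction then has zero moment arm).
Sack of grain: 38.6 × 9.8 = 378.3 N down at 6.759 m → arm 5.769 m, τ = 378.3 × 5.769 = 2182 N·m counterclockwise.
Battery pack: 19.1 × 9.8 = 187.2 N down at 4.12 m → arm 3.13 m, τ = 187.2 × 3.13 = 585.9 N·m counterclockwise.
Bucket of sand: 19 × 9.8 = 186.2 N down at 4.96 m → arm 3.97 m, τ = 186.2 × 3.97 = 739.2 N·m counterclockwise.
Sandbag: 27.8 × 9.8 = 272.4 N down at 1.26 m → arm 0.27 m, τ = 272.4 × 0.27 = 73.55 N·m counterclockwise.
Net load moment about support B = 3581 N·m counterclockwise.
Reaction R at support A is upward at 6.407 m, arm 5.417 m → moment R × 5.417 clockwise.
For rotational equilibrium, R × 5.417 = 3581, so R = 661 N.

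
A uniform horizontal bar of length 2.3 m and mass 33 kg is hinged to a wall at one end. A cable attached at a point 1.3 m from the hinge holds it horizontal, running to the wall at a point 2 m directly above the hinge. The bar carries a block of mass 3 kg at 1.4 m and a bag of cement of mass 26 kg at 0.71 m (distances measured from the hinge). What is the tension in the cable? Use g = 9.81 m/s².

About the hinge:
Beam weight: 33 × 9.81 = 323.7 N down at 1.15 m → arm 1.15 m, τ = 323.7 × 1.15 = 372.3 N·m clockwise.
Block: 3 × 9.81 = 29.43 N down at 1.4 m → arm 1.4 m, τ = 29.43 × 1.4 = 41.2 N·m clockwise.
Bag of cement: 26 × 9.81 = 255.1 N down at 0.71 m → arm 0.71 m, τ = 255.1 × 0.71 = 181.1 N·m clockwise.
Total clockwise load moment = 594.6 N·m.
The cable tension T acts at 1.3 m; only its component perpendicular to the bar, T sinθ, produces torque. sinθ = h/√(h²+d²) = 2/√(2²+1.3²) = 0.8384.
Setting net torque to zero: T × 1.3 × 0.8384 = 594.6 → T = 594.6 / 1.09 = 546 N.

T ≈ 546 N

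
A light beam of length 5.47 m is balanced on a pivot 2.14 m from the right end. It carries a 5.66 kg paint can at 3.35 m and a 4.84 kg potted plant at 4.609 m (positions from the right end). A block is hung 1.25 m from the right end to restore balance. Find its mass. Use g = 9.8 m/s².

Sum moments about the pivot (at 2.14 m from the right end) (the support reaction has zero arm there).
Paint can: 5.66 × 9.8 = 55.47 N down at 3.35 m → arm 1.21 m, τ = 55.47 × 1.21 = 67.12 N·m counterclockwise.
Potted plant: 4.84 × 9.8 = 47.43 N down at 4.609 m → arm 2.469 m, τ = 47.43 × 2.469 = 117.1 N·m counterclockwise.
Net moment of known loads = 184.2 N·m counterclockwise.
An unknown mass m at 1.25 m has arm 0.89 m; its moment is m·g·0.89 clockwise.
Στ = 0 ⇒ m × 9.8 × 0.89 = 184.2 ⇒ m = 184.2 / (9.8 × 0.89) = 21.1 kg.

m ≈ 21.1 kg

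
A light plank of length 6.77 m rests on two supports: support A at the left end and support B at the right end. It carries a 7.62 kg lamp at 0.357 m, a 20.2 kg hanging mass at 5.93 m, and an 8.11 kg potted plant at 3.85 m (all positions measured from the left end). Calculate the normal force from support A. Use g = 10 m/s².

R_A ≈ 132 N

Sum moments about support B (its reaction then has zero moment arm).
Lamp: 7.62 × 10 = 76.2 N down at 0.357 m → arm 6.413 m, τ = 76.2 × 6.413 = 488.7 N·m counterclockwise.
Hanging mass: 20.2 × 10 = 202 N down at 5.93 m → arm 0.84 m, τ = 202 × 0.84 = 169.7 N·m counterclockwise.
Potted plant: 8.11 × 10 = 81.1 N down at 3.85 m → arm 2.92 m, τ = 81.1 × 2.92 = 236.8 N·m counterclockwise.
Net load moment about support B = 895.2 N·m counterclockwise.
Reaction R at support A is upward at 0 m, arm 6.77 m → moment R × 6.77 clockwise.
Setting net torque to zero: R × 6.77 = 895.2 → R = 132 N.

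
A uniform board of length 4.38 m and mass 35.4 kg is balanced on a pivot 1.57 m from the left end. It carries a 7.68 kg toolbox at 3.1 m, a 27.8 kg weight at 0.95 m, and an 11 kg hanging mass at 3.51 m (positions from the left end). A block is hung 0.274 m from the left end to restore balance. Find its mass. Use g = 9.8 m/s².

Choose the pivot (at 1.57 m from the left end) as the axis so the support reaction has zero arm there.
Beam weight: 35.4 × 9.8 = 346.9 N down at 2.19 m → arm 0.62 m, τ = 346.9 × 0.62 = 215.1 N·m clockwise.
Toolbox: 7.68 × 9.8 = 75.26 N down at 3.1 m → arm 1.53 m, τ = 75.26 × 1.53 = 115.1 N·m clockwise.
Weight: 27.8 × 9.8 = 272.4 N down at 0.95 m → arm 0.62 m, τ = 272.4 × 0.62 = 168.9 N·m counterclockwise.
Hanging mass: 11 × 9.8 = 107.8 N down at 3.51 m → arm 1.94 m, τ = 107.8 × 1.94 = 209.1 N·m clockwise.
Net moment of known loads = 370.4 N·m clockwise.
An unknown mass m at 0.274 m has arm 1.296 m; its moment is m·g·1.296 counterclockwise.
Στ = 0 ⇒ m × 9.8 × 1.296 = 370.4 ⇒ m = 370.4 / (9.8 × 1.296) = 29.2 kg.

m ≈ 29.2 kg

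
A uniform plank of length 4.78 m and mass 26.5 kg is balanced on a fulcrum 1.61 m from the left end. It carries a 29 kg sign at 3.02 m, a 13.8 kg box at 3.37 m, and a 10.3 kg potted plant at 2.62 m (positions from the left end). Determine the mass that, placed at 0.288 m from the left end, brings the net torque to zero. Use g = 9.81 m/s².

m ≈ 72.8 kg

Choose the fulcrum (at 1.61 m from the left end) as the axis so the support reaction has zero arm there.
Beam weight: 26.5 × 9.81 = 260 N down at 2.39 m → arm 0.78 m, τ = 260 × 0.78 = 202.8 N·m clockwise.
Sign: 29 × 9.81 = 284.5 N down at 3.02 m → arm 1.41 m, τ = 284.5 × 1.41 = 401.1 N·m clockwise.
Box: 13.8 × 9.81 = 135.4 N down at 3.37 m → arm 1.76 m, τ = 135.4 × 1.76 = 238.3 N·m clockwise.
Potted plant: 10.3 × 9.81 = 101 N down at 2.62 m → arm 1.01 m, τ = 101 × 1.01 = 102 N·m clockwise.
Net moment of known loads = 944.2 N·m clockwise.
An unknown mass m at 0.288 m has arm 1.322 m; its moment is m·g·1.322 counterclockwise.
For rotational equilibrium, m × 9.81 × 1.322 = 944.2, so m = 944.2 / (9.81 × 1.322) = 72.8 kg.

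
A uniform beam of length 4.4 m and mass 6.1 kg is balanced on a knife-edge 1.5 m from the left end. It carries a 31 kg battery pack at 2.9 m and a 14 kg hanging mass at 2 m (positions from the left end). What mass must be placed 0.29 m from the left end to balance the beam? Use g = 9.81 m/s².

m ≈ 45.2 kg

Take moments about the knife-edge (at 1.5 m from the left end).
Beam weight: 6.1 × 9.81 = 59.84 N down at 2.2 m → arm 0.7 m, τ = 59.84 × 0.7 = 41.89 N·m clockwise.
Battery pack: 31 × 9.81 = 304.1 N down at 2.9 m → arm 1.4 m, τ = 304.1 × 1.4 = 425.7 N·m clockwise.
Hanging mass: 14 × 9.81 = 137.3 N down at 2 m → arm 0.5 m, τ = 137.3 × 0.5 = 68.65 N·m clockwise.
Net moment of known loads = 536.2 N·m clockwise.
An unknown mass m at 0.29 m has arm 1.21 m; its moment is m·g·1.21 counterclockwise.
Balancing moments: m × 9.81 × 1.21 = 536.2, giving m = 536.2 / (9.81 × 1.21) = 45.2 kg.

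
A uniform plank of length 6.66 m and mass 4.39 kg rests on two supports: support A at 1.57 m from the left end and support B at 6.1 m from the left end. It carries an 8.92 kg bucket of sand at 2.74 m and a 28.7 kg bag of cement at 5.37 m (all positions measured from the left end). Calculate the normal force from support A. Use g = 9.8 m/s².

About support B:
Beam weight: 4.39 × 9.8 = 43.02 N down at 3.33 m → arm 2.77 m, τ = 43.02 × 2.77 = 119.2 N·m counterclockwise.
Bucket of sand: 8.92 × 9.8 = 87.42 N down at 2.74 m → arm 3.36 m, τ = 87.42 × 3.36 = 293.7 N·m counterclockwise.
Bag of cement: 28.7 × 9.8 = 281.3 N down at 5.37 m → arm 0.73 m, τ = 281.3 × 0.73 = 205.3 N·m counterclockwise.
Net load moment about support B = 618.2 N·m counterclockwise.
Reaction R at support A is upward at 1.57 m, arm 4.53 m → moment R × 4.53 clockwise.
For rotational equilibrium, R × 4.53 = 618.2, so R = 136 N.

R_A ≈ 136 N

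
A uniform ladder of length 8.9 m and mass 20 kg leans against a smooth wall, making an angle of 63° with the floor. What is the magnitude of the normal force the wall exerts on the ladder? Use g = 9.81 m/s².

N_wall ≈ 50 N

About the foot of the ladder:
Ladder weight 20×9.81 = 196.2 N acts at 4.45 m along the ladder; its horizontal arm is 4.45·cos63° = 2.02 m → τ = 396.3 N·m clockwise.
Wall normal N acts horizontally at the top; its moment arm is the height L sinθ = 8.9·sin63° = 7.93 m, counterclockwise.
Setting net torque to zero: N × 7.93 = 396.3 → N = 50 N.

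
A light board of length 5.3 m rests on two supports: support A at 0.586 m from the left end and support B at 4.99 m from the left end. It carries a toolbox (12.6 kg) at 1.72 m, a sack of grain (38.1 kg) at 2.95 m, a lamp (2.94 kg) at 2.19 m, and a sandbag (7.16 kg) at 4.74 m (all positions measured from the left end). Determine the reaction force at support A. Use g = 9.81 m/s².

Choose support B as the axis so its reaction then has zero moment arm.
Toolbox: 12.6 × 9.81 = 123.6 N down at 1.72 m → arm 3.27 m, τ = 123.6 × 3.27 = 404.2 N·m counterclockwise.
Sack of grain: 38.1 × 9.81 = 373.8 N down at 2.95 m → arm 2.04 m, τ = 373.8 × 2.04 = 762.6 N·m counterclockwise.
Lamp: 2.94 × 9.81 = 28.84 N down at 2.19 m → arm 2.8 m, τ = 28.84 × 2.8 = 80.75 N·m counterclockwise.
Sandbag: 7.16 × 9.81 = 70.24 N down at 4.74 m → arm 0.25 m, τ = 70.24 × 0.25 = 17.56 N·m counterclockwise.
Net load moment about support B = 1265 N·m counterclockwise.
Reaction R at support A is upward at 0.586 m, arm 4.404 m → moment R × 4.404 clockwise.
Balancing moments: R × 4.404 = 1265, giving R = 287 N.

R_A ≈ 287 N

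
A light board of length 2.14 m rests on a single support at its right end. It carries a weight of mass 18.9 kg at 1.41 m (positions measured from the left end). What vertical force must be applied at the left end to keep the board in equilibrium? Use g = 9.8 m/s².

F ≈ 63.2 N

Choose the right end as the axis so the unknown pivot reaction has zero arm there.
Weight: 18.9 × 9.8 = 185.2 N down at 1.41 m → arm 0.73 m, τ = 185.2 × 0.73 = 135.2 N·m counterclockwise.
Net moment of the loads = 135.2 N·m counterclockwise.
The upward force F acts at the left end, arm 2.14 m, giving F × 2.14 clockwise.
Setting net torque to zero: F × 2.14 = 135.2 → F = 135.2 / 2.14 = 63.2 N.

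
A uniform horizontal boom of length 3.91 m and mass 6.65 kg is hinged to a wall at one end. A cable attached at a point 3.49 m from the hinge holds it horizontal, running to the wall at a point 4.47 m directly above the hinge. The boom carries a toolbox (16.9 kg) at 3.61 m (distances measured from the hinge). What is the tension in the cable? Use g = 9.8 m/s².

T ≈ 264 N

About the hinge:
Beam weight: 6.65 × 9.8 = 65.17 N down at 1.955 m → arm 1.955 m, τ = 65.17 × 1.955 = 127.4 N·m clockwise.
Toolbox: 16.9 × 9.8 = 165.6 N down at 3.61 m → arm 3.61 m, τ = 165.6 × 3.61 = 597.8 N·m clockwise.
Total clockwise load moment = 725.2 N·m.
The cable tension T acts at 3.49 m; only its component perpendicular to the boom, T sinθ, produces torque. sinθ = h/√(h²+d²) = 4.47/√(4.47²+3.49²) = 0.7882.
Setting net torque to zero: T × 3.49 × 0.7882 = 725.2 → T = 725.2 / 2.751 = 264 N.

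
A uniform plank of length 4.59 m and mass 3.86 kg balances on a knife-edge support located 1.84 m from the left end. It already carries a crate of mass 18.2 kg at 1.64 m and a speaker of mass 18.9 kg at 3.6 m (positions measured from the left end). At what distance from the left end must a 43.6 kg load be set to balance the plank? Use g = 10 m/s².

Take moments about the knife-edge support (at 1.84 m from the left end).
Beam weight: 3.86 × 10 = 38.6 N down at 2.295 m → arm 0.455 m, τ = 38.6 × 0.455 = 17.56 N·m clockwise.
Crate: 18.2 × 10 = 182 N down at 1.64 m → arm 0.2 m, τ = 182 × 0.2 = 36.4 N·m counterclockwise.
Speaker: 18.9 × 10 = 189 N down at 3.6 m → arm 1.76 m, τ = 189 × 1.76 = 332.6 N·m clockwise.
Net moment of existing loads = 313.8 N·m clockwise.
The load weighs 43.6 × 10 = 436 N and must supply an equal counterclockwise moment, so its lever arm about the knife-edge support is 313.8 / 436 = 0.72 m.
That puts it at 1.84 − 0.72 = 1.12 m from the left end.

x ≈ 1.12 m from the left end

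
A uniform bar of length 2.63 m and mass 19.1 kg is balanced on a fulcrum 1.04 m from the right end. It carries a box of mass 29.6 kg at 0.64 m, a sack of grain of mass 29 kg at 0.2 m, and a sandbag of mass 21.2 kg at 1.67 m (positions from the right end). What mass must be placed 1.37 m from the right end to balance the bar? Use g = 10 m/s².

m ≈ 53.3 kg

Sum moments about the fulcrum (at 1.04 m from the right end) (the support reaction has zero arm there).
Beam weight: 19.1 × 10 = 191 N down at 1.315 m → arm 0.275 m, τ = 191 × 0.275 = 52.53 N·m counterclockwise.
Box: 29.6 × 10 = 296 N down at 0.64 m → arm 0.4 m, τ = 296 × 0.4 = 118.4 N·m clockwise.
Sack of grain: 29 × 10 = 290 N down at 0.2 m → arm 0.84 m, τ = 290 × 0.84 = 243.6 N·m clockwise.
Sandbag: 21.2 × 10 = 212 N down at 1.67 m → arm 0.63 m, τ = 212 × 0.63 = 133.6 N·m counterclockwise.
Net moment of known loads = 175.9 N·m clockwise.
An unknown mass m at 1.37 m has arm 0.33 m; its moment is m·g·0.33 counterclockwise.
Balancing moments: m × 10 × 0.33 = 175.9, giving m = 175.9 / (10 × 0.33) = 53.3 kg.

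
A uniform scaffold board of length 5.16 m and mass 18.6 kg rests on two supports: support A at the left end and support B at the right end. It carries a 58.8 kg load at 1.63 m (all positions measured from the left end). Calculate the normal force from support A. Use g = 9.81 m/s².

About support B:
Beam weight: 18.6 × 9.81 = 182.5 N down at 2.58 m → arm 2.58 m, τ = 182.5 × 2.58 = 470.9 N·m counterclockwise.
Load: 58.8 × 9.81 = 576.8 N down at 1.63 m → arm 3.53 m, τ = 576.8 × 3.53 = 2036 N·m counterclockwise.
Net load moment about support B = 2507 N·m counterclockwise.
Reaction R at support A is upward at 0 m, arm 5.16 m → moment R × 5.16 clockwise.
For rotational equilibrium, R × 5.16 = 2507, so R = 486 N.

R_A ≈ 486 N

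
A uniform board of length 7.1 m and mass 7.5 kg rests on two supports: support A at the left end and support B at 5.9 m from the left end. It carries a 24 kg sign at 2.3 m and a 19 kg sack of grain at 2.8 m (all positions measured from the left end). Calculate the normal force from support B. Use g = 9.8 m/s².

R_B ≈ 224 N

Taking torques about support A:
Beam weight: 7.5 × 9.8 = 73.5 N down at 3.55 m → arm 3.55 m, τ = 73.5 × 3.55 = 260.9 N·m clockwise.
Sign: 24 × 9.8 = 235.2 N down at 2.3 m → arm 2.3 m, τ = 235.2 × 2.3 = 541 N·m clockwise.
Sack of grain: 19 × 9.8 = 186.2 N down at 2.8 m → arm 2.8 m, τ = 186.2 × 2.8 = 521.4 N·m clockwise.
Net load moment about support A = 1323 N·m clockwise.
Reaction R at support B is upward at 5.9 m, arm 5.9 m → moment R × 5.9 counterclockwise.
For rotational equilibrium, R × 5.9 = 1323, so R = 224 N.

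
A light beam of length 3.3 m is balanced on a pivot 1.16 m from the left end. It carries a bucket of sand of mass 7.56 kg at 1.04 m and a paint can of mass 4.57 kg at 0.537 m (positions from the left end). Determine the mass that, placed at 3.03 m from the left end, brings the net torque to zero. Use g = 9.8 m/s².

About the pivot (at 1.16 m from the left end):
Bucket of sand: 7.56 × 9.8 = 74.09 N down at 1.04 m → arm 0.12 m, τ = 74.09 × 0.12 = 8.891 N·m counterclockwise.
Paint can: 4.57 × 9.8 = 44.79 N down at 0.537 m → arm 0.623 m, τ = 44.79 × 0.623 = 27.9 N·m counterclockwise.
Net moment of known loads = 36.79 N·m counterclockwise.
An unknown mass m at 3.03 m has arm 1.87 m; its moment is m·g·1.87 clockwise.
Στ = 0 ⇒ m × 9.8 × 1.87 = 36.79 ⇒ m = 36.79 / (9.8 × 1.87) = 2.01 kg.

m ≈ 2.01 kg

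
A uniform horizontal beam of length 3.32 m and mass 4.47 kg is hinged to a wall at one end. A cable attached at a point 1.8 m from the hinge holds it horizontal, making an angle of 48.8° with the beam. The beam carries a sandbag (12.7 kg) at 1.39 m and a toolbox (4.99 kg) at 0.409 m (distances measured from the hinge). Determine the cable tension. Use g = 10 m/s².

T ≈ 200 N

About the hinge:
Beam weight: 4.47 × 10 = 44.7 N down at 1.66 m → arm 1.66 m, τ = 44.7 × 1.66 = 74.2 N·m clockwise.
Sandbag: 12.7 × 10 = 127 N down at 1.39 m → arm 1.39 m, τ = 127 × 1.39 = 176.5 N·m clockwise.
Toolbox: 4.99 × 10 = 49.9 N down at 0.409 m → arm 0.409 m, τ = 49.9 × 0.409 = 20.41 N·m clockwise.
Total clockwise load moment = 271.1 N·m.
The cable tension T acts at 1.8 m; only its component perpendicular to the beam, T sinθ, produces torque. sin 48.8° = 0.7524.
Στ = 0 ⇒ T × 1.8 × 0.7524 = 271.1 ⇒ T = 271.1 / 1.354 = 200 N.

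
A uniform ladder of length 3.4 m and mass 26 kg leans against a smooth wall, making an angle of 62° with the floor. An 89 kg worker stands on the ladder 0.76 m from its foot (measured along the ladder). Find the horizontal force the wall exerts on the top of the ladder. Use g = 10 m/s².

N_wall ≈ 175 N

Choose the foot of the ladder as the axis so the floor normal and friction both act there and drop out.
Ladder weight 26×10 = 260 N acts at 1.7 m along the ladder; its horizontal arm is 1.7·cos62° = 0.7981 m → τ = 207.5 N·m clockwise.
Worker: 89×10 = 890 N at 0.76 m → arm 0.3568 m → τ = 317.6 N·m clockwise.
Wall normal N acts horizontally at the top; its moment arm is the height L sinθ = 3.4·sin62° = 3.002 m, counterclockwise.
Balancing moments: N × 3.002 = 525.1, giving N = 175 N.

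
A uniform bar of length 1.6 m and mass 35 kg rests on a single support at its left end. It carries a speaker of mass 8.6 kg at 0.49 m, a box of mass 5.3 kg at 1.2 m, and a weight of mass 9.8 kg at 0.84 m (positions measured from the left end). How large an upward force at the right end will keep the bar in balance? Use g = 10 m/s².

F ≈ 293 N

About the left end:
Beam weight: 35 × 10 = 350 N down at 0.8 m → arm 0.8 m, τ = 350 × 0.8 = 280 N·m clockwise.
Speaker: 8.6 × 10 = 86 N down at 0.49 m → arm 0.49 m, τ = 86 × 0.49 = 42.14 N·m clockwise.
Box: 5.3 × 10 = 53 N down at 1.2 m → arm 1.2 m, τ = 53 × 1.2 = 63.6 N·m clockwise.
Weight: 9.8 × 10 = 98 N down at 0.84 m → arm 0.84 m, τ = 98 × 0.84 = 82.32 N·m clockwise.
Net moment of the loads = 468.1 N·m clockwise.
The upward force F acts at the right end, arm 1.6 m, giving F × 1.6 counterclockwise.
Setting net torque to zero: F × 1.6 = 468.1 → F = 468.1 / 1.6 = 293 N.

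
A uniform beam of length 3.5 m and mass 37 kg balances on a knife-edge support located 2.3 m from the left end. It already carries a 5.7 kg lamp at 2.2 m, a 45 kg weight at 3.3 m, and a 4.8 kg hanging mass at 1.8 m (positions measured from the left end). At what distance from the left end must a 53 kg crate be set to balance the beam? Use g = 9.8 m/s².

About the knife-edge support (at 2.3 m from the left end):
Beam weight: 37 × 9.8 = 362.6 N down at 1.75 m → arm 0.55 m, τ = 362.6 × 0.55 = 199.4 N·m counterclockwise.
Lamp: 5.7 × 9.8 = 55.86 N down at 2.2 m → arm 0.1 m, τ = 55.86 × 0.1 = 5.586 N·m counterclockwise.
Weight: 45 × 9.8 = 441 N down at 3.3 m → arm 1 m, τ = 441 × 1 = 441 N·m clockwise.
Hanging mass: 4.8 × 9.8 = 47.04 N down at 1.8 m → arm 0.5 m, τ = 47.04 × 0.5 = 23.52 N·m counterclockwise.
Net moment of existing loads = 212.5 N·m clockwise.
The crate weighs 53 × 9.8 = 519.4 N and must supply an equal counterclockwise moment, so its lever arm about the knife-edge support is 212.5 / 519.4 = 0.409 m.
That puts it at 2.3 − 0.409 = 1.89 m from the left end.

x ≈ 1.89 m from the left end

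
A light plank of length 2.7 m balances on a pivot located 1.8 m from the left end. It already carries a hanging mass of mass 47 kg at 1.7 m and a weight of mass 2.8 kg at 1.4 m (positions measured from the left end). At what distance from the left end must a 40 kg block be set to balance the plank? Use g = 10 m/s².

About the pivot (at 1.8 m from the left end):
Hanging mass: 47 × 10 = 470 N down at 1.7 m → arm 0.1 m, τ = 470 × 0.1 = 47 N·m counterclockwise.
Weight: 2.8 × 10 = 28 N down at 1.4 m → arm 0.4 m, τ = 28 × 0.4 = 11.2 N·m counterclockwise.
Net moment of existing loads = 58.2 N·m counterclockwise.
The block weighs 40 × 10 = 400 N and must supply an equal clockwise moment, so its lever arm about the pivot is 58.2 / 400 = 0.146 m.
That puts it at 1.8 + 0.146 = 1.95 m from the left end.

x ≈ 1.95 m from the left end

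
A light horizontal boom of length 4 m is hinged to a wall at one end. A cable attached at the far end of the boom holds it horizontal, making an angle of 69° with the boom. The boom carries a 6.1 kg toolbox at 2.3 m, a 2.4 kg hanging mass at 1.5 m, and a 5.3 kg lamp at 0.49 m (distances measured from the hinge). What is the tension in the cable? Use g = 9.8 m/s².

T ≈ 53.1 N

Choose the hinge as the axis so the unknown hinge reaction has zero arm there.
Toolbox: 6.1 × 9.8 = 59.78 N down at 2.3 m → arm 2.3 m, τ = 59.78 × 2.3 = 137.5 N·m clockwise.
Hanging mass: 2.4 × 9.8 = 23.52 N down at 1.5 m → arm 1.5 m, τ = 23.52 × 1.5 = 35.28 N·m clockwise.
Lamp: 5.3 × 9.8 = 51.94 N down at 0.49 m → arm 0.49 m, τ = 51.94 × 0.49 = 25.45 N·m clockwise.
Total clockwise load moment = 198.2 N·m.
The cable tension T acts at 4 m; only its component perpendicular to the boom, T sinθ, produces torque. sin 69° = 0.9336.
Balancing moments: T × 4 × 0.9336 = 198.2, giving T = 198.2 / 3.734 = 53.1 N.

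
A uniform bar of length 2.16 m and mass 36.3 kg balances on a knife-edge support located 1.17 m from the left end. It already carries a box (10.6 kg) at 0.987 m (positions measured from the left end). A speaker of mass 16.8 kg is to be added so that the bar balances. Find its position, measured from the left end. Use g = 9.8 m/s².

x ≈ 1.48 m from the left end

Choose the knife-edge support (at 1.17 m from the left end) as the axis so the support reaction has zero arm there.
Beam weight: 36.3 × 9.8 = 355.7 N down at 1.08 m → arm 0.09 m, τ = 355.7 × 0.09 = 32.01 N·m counterclockwise.
Box: 10.6 × 9.8 = 103.9 N down at 0.987 m → arm 0.183 m, τ = 103.9 × 0.183 = 19.01 N·m counterclockwise.
Net moment of existing loads = 51.02 N·m counterclockwise.
The speaker weighs 16.8 × 9.8 = 164.6 N and must supply an equal clockwise moment, so its lever arm about the knife-edge support is 51.02 / 164.6 = 0.31 m.
That puts it at 1.17 + 0.31 = 1.48 m from the left end.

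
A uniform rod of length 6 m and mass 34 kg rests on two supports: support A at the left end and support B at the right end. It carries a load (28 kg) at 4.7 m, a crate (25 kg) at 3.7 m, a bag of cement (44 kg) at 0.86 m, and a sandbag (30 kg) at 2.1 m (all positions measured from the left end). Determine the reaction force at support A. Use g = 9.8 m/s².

Take moments about support B.
Beam weight: 34 × 9.8 = 333.2 N down at 3 m → arm 3 m, τ = 333.2 × 3 = 999.6 N·m counterclockwise.
Load: 28 × 9.8 = 274.4 N down at 4.7 m → arm 1.3 m, τ = 274.4 × 1.3 = 356.7 N·m counterclockwise.
Crate: 25 × 9.8 = 245 N down at 3.7 m → arm 2.3 m, τ = 245 × 2.3 = 563.5 N·m counterclockwise.
Bag of cement: 44 × 9.8 = 431.2 N down at 0.86 m → arm 5.14 m, τ = 431.2 × 5.14 = 2216 N·m counterclockwise.
Sandbag: 30 × 9.8 = 294 N down at 2.1 m → arm 3.9 m, τ = 294 × 3.9 = 1147 N·m counterclockwise.
Net load moment about support B = 5283 N·m counterclockwise.
Reaction R at support A is upward at 0 m, arm 6 m → moment R × 6 clockwise.
Στ = 0 ⇒ R × 6 = 5283 ⇒ R = 880 N.

R_A ≈ 880 N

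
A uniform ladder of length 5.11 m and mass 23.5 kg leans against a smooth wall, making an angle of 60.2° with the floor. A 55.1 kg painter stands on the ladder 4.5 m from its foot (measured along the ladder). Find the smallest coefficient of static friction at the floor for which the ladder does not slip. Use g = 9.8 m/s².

μ_min ≈ 0.439

About the foot of the ladder:
Ladder weight 23.5×9.8 = 230.3 N acts at 2.555 m along the ladder; its horizontal arm is 2.555·cos60.2° = 1.27 m → τ = 292.5 N·m clockwise.
Painter: 55.1×9.8 = 540 N at 4.5 m → arm 2.236 m → τ = 1207 N·m clockwise.
Wall normal N acts horizontally at the top; its moment arm is the height L sinθ = 5.11·sin60.2° = 4.434 m, counterclockwise.
For rotational equilibrium, N × 4.434 = 1500, so N = 338.3 N.
ΣFx = 0 ⇒ f = N_wall = 338.3 N. ΣFy = 0 ⇒ N_floor = 770.3 N.
μ_min = f / N_floor = 338.3 / 770.3 = 0.439.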